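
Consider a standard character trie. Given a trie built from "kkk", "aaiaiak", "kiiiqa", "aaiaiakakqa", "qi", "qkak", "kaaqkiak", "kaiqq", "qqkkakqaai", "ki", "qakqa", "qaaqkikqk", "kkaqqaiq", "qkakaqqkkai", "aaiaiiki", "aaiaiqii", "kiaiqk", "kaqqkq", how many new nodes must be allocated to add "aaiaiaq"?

The longest prefix of "aaiaiaq" already in the trie is "aaiaia" (length 6).
New nodes needed: |"aaiaiaq"| − 6 = 7 − 6 = 1.

1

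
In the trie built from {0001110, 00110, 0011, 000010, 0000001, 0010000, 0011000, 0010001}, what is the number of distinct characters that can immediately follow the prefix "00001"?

1

The children of the "00001" node are the distinct next characters among strings starting with "00001".
Distinct next characters after "00001": 0.
That node has 1 child edge.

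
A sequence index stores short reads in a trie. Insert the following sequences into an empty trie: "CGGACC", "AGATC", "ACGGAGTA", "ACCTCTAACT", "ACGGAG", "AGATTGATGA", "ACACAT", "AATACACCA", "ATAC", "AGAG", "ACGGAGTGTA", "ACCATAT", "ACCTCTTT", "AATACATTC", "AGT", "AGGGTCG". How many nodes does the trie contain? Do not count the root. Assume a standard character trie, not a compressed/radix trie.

66

For each word, the new-node count is its length minus the longest prefix already in the trie:
  "CGGACC" → 6 new (C, G, G, A, C, C)
  "AGATC" → 5 new (A, G, A, T, C)
  "ACGGAGTA" → prefix "A" already present; 7 new (C, G, G, A, G, T, A)
  "ACCTCTAACT" → prefix "AC" already present; 8 new (C, T, C, T, A, A, C, T)
  "ACGGAG" → prefix "ACGGAG" already present; 0 new (none)
  "AGATTGATGA" → prefix "AGAT" already present; 6 new (T, G, A, T, G, A)
  "ACACAT" → prefix "AC" already present; 4 new (A, C, A, T)
  "AATACACCA" → prefix "A" already present; 8 new (A, T, A, C, A, C, C, A)
  "ATAC" → prefix "A" already present; 3 new (T, A, C)
  "AGAG" → prefix "AGA" already present; 1 new (G)
  "ACGGAGTGTA" → prefix "ACGGAGT" already present; 3 new (G, T, A)
  "ACCATAT" → prefix "ACC" already present; 4 new (A, T, A, T)
  "ACCTCTTT" → prefix "ACCTCT" already present; 2 new (T, T)
  "AATACATTC" → prefix "AATACA" already present; 3 new (T, T, C)
  "AGT" → prefix "AG" already present; 1 new (T)
  "AGGGTCG" → prefix "AG" already present; 5 new (G, G, T, C, G)
Total nodes = 6 + 5 + 7 + 8 + 0 + 6 + 4 + 8 + 3 + 1 + 3 + 4 + 2 + 3 + 1 + 5 = 66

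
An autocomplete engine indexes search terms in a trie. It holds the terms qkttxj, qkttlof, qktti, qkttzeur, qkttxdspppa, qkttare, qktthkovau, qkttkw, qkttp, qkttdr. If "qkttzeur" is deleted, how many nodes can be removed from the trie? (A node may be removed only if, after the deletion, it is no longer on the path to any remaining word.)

4

After clearing the end-marker at "qkttzeur", prune upward until reaching a node still needed by another word.
The suffix "zeur" (4 nodes) is used only by "qkttzeur"; the node for "qktt" still has the child "x", so pruning stops there.
Nodes removed: 4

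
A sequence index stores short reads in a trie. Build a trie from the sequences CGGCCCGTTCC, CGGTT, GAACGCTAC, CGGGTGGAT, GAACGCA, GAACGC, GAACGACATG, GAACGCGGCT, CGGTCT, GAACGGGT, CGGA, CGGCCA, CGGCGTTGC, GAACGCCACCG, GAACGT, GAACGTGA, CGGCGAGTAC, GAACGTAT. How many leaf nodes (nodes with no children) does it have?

Leaves are exactly the stored words that no other stored word extends.
Those words: "CGGA", "CGGCCA", "CGGCCCGTTCC", "CGGCGAGTAC", "CGGCGTTGC", "CGGGTGGAT", "CGGTCT", "CGGTT", "GAACGACATG", "GAACGCA", "GAACGCCACCG", "GAACGCGGCT", "GAACGCTAC", "GAACGGGT", "GAACGTAT", "GAACGTGA"
Leaf count: 16

16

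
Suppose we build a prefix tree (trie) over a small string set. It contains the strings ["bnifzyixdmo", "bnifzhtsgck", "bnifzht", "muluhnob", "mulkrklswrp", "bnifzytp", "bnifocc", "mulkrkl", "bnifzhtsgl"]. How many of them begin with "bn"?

Traverse to the node for "bn", then collect every word in that subtree.
Matches: "bnifocc", "bnifzht", "bnifzhtsgck", "bnifzhtsgl", "bnifzyixdmo", "bnifzytp"
Count: 6

6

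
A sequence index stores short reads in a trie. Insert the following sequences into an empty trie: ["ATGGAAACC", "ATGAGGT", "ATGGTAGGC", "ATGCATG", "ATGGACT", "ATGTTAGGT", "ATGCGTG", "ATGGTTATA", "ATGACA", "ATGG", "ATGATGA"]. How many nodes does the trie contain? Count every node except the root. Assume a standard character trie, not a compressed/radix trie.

42

Trace insertions, counting only characters that open a new branch:
  "ATGGAAACC" → 9 new (A, T, G, G, A, A, A, C, C)
  "ATGAGGT" → prefix "ATG" already present; 4 new (A, G, G, T)
  "ATGGTAGGC" → prefix "ATGG" already present; 5 new (T, A, G, G, C)
  "ATGCATG" → prefix "ATG" already present; 4 new (C, A, T, G)
  "ATGGACT" → prefix "ATGGA" already present; 2 new (C, T)
  "ATGTTAGGT" → prefix "ATG" already present; 6 new (T, T, A, G, G, T)
  "ATGCGTG" → prefix "ATGC" already present; 3 new (G, T, G)
  "ATGGTTATA" → prefix "ATGGT" already present; 4 new (T, A, T, A)
  "ATGACA" → prefix "ATGA" already present; 2 new (C, A)
  "ATGG" → prefix "ATGG" already present; 0 new (none)
  "ATGATGA" → prefix "ATGA" already present; 3 new (T, G, A)
Total nodes = 9 + 4 + 5 + 4 + 2 + 6 + 3 + 4 + 2 + 0 + 3 = 42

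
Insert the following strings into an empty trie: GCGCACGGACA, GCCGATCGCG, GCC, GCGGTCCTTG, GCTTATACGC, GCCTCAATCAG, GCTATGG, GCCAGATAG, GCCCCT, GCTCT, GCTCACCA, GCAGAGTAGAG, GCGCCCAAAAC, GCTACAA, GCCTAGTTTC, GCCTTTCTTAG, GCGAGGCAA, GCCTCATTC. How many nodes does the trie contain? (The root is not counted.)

102

For each word, the new-node count is its length minus the longest prefix already in the trie:
  "GCGCACGGACA" → 11 new (G, C, G, C, A, C, G, G, A, C, A)
  "GCCGATCGCG" → prefix "GC" already present; 8 new (C, G, A, T, C, G, C, G)
  "GCC" → prefix "GCC" already present; 0 new (none)
  "GCGGTCCTTG" → prefix "GCG" already present; 7 new (G, T, C, C, T, T, G)
  "GCTTATACGC" → prefix "GC" already present; 8 new (T, T, A, T, A, C, G, C)
  "GCCTCAATCAG" → prefix "GCC" already present; 8 new (T, C, A, A, T, C, A, G)
  "GCTATGG" → prefix "GCT" already present; 4 new (A, T, G, G)
  "GCCAGATAG" → prefix "GCC" already present; 6 new (A, G, A, T, A, G)
  "GCCCCT" → prefix "GCC" already present; 3 new (C, C, T)
  "GCTCT" → prefix "GCT" already present; 2 new (C, T)
  "GCTCACCA" → prefix "GCTC" already present; 4 new (A, C, C, A)
  "GCAGAGTAGAG" → prefix "GC" already present; 9 new (A, G, A, G, T, A, G, A, G)
  "GCGCCCAAAAC" → prefix "GCGC" already present; 7 new (C, C, A, A, A, A, C)
  "GCTACAA" → prefix "GCTA" already present; 3 new (C, A, A)
  "GCCTAGTTTC" → prefix "GCCT" already present; 6 new (A, G, T, T, T, C)
  "GCCTTTCTTAG" → prefix "GCCT" already present; 7 new (T, T, C, T, T, A, G)
  "GCGAGGCAA" → prefix "GCG" already present; 6 new (A, G, G, C, A, A)
  "GCCTCATTC" → prefix "GCCTCA" already present; 3 new (T, T, C)
Total nodes = 11 + 8 + 0 + 7 + 8 + 8 + 4 + 6 + 3 + 2 + 4 + 9 + 7 + 3 + 6 + 7 + 6 + 3 = 102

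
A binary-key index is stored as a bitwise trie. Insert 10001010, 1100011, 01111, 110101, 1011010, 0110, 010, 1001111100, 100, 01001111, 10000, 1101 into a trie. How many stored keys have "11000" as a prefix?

Walk to "11000"; the words in its subtree are exactly those with that prefix.
Matches: "1100011"
Count: 1

1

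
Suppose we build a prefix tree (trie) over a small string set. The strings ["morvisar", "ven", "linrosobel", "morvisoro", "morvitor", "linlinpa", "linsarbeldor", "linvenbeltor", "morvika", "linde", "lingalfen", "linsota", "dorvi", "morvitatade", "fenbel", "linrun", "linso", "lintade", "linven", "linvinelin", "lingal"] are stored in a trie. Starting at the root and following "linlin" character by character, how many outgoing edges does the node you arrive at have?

Walk "linlin" from the root, arriving at one node.
Distinct next characters after "linlin": p.
That node has 1 child edge.

1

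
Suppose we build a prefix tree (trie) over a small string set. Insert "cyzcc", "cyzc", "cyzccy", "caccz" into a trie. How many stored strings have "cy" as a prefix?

3

Walk to "cy"; the words in its subtree are exactly those with that prefix.
Words under "cy": cyzc, cyzcc, cyzccy
Count: 3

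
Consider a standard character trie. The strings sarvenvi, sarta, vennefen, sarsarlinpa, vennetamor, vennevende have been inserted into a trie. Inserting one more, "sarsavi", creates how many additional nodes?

2

The longest prefix of "sarsavi" already in the trie is "sarsa" (length 5).
Each of the 2 remaining characters creates one node.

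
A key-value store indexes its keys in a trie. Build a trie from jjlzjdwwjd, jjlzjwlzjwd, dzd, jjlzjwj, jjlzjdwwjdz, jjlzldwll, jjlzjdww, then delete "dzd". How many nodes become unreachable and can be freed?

Walk "dzd" from the leaf back toward the root, removing each node that no remaining word uses.
No other word shares any prefix with "dzd", so all 3 of its nodes go.
Nodes removed: 3

3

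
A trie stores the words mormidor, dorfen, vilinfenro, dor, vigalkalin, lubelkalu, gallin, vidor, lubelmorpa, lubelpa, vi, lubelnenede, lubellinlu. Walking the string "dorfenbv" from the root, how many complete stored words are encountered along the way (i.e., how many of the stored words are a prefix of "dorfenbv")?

Traverse "dorfenbv" character by character; count nodes along the way that are marked as word ends.
Prefixes of the query that are stored words: "dor", "dorfen"
Count: 2

2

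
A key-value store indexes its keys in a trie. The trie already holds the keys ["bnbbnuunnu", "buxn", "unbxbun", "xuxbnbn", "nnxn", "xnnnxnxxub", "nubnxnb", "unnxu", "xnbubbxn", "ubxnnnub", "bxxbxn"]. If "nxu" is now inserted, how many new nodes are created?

2

Walking "nxu" from the root, the first 1 characters ("n") follow existing edges; "x" is the first miss.
Each of the 2 remaining characters creates one node.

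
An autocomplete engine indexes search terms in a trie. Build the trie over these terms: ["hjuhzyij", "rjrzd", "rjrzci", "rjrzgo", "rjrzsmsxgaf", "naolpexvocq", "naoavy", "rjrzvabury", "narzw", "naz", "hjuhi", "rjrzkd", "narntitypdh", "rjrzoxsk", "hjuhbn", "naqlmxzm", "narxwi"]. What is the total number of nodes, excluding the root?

74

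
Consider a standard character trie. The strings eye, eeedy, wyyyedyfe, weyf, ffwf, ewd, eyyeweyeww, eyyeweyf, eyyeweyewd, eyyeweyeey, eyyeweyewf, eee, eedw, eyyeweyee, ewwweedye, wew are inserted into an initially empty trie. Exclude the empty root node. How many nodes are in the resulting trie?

Count nodes per top-level branch (shared prefixes stored once):
  'e'-branch (eedw, eee, eeedy, ewd, ewwweedye, eye, eyyeweyee, eyyeweyeey, eyyeweyewd, eyyeweyewf, eyyeweyeww, eyyeweyf): 31 nodes
  'f'-branch (ffwf): 4 nodes
  'w'-branch (wew, weyf, wyyyedyfe): 13 nodes
Sum: 48

48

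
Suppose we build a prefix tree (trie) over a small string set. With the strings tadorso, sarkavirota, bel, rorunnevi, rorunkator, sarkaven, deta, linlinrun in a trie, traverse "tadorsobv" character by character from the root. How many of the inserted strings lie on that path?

Walk "tadorsobv" from the root; an end-of-word marker is hit whenever a stored word is a prefix of "tadorsobv".
Prefixes of the query that are stored words: "tadorso"
Count: 1

1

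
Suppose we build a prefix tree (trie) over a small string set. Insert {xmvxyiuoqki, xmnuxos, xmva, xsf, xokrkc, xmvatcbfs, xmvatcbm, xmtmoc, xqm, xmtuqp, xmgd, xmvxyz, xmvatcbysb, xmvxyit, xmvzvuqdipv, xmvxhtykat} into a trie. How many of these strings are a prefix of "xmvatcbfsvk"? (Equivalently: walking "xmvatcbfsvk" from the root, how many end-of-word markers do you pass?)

Check each prefix of "xmvatcbfsvk" against the stored set — each match is an end-marker on the path.
Prefixes of the query that are stored words: "xmva", "xmvatcbfs"
Count: 2

2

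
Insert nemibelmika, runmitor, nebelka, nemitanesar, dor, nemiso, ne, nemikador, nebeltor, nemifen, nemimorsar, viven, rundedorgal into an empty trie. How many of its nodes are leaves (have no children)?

Leaves are exactly the stored words that no other stored word extends.
Those words: "dor", "nebelka", "nebeltor", "nemibelmika", "nemifen", "nemikador", "nemimorsar", "nemiso", "nemitanesar", "rundedorgal", "runmitor", "viven"
Leaf count: 12

12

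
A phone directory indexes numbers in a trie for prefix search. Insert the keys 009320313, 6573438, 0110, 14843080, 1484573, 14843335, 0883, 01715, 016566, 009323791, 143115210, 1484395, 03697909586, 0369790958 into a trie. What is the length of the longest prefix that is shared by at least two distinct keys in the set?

The deepest shared node is where two words last agree before diverging.
e.g. "0369790958" and "03697909586" share the prefix "0369790958" of length 10; no pair shares a longer one.
Longest shared-prefix length: 10

10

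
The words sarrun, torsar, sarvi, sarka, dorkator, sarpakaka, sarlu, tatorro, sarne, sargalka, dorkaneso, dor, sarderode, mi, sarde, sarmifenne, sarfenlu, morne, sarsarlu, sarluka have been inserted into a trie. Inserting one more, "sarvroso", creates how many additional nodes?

"sarv" is already a path in the trie; the remaining "roso" must be added.
Each of the 4 remaining characters creates one node.

4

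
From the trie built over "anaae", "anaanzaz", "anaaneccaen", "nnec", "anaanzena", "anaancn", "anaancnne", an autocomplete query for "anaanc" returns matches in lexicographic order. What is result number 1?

Filter for "anaanc…" and sort: "anaancn", "anaancnne"
Position 1: anaancn

anaancn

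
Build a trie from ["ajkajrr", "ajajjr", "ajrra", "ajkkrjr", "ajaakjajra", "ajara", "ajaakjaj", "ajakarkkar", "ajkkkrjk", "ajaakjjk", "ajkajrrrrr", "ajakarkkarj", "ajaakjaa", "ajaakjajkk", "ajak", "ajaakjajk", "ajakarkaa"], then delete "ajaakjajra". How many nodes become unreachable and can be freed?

2

After clearing the end-marker at "ajaakjajra", prune upward until reaching a node still needed by another word.
The suffix "ra" (2 nodes) is used only by "ajaakjajra"; the node for "ajaakjaj" still has the child "k", so pruning stops there.
Nodes removed: 2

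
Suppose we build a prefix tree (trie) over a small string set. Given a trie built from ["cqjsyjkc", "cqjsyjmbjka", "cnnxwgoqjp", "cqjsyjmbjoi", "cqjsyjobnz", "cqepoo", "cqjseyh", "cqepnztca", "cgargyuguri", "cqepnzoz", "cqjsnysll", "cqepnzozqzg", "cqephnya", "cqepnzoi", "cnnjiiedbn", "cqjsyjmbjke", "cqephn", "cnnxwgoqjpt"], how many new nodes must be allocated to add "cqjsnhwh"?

The longest prefix of "cqjsnhwh" already in the trie is "cqjsn" (length 5).
Each of the 3 remaining characters creates one node.

3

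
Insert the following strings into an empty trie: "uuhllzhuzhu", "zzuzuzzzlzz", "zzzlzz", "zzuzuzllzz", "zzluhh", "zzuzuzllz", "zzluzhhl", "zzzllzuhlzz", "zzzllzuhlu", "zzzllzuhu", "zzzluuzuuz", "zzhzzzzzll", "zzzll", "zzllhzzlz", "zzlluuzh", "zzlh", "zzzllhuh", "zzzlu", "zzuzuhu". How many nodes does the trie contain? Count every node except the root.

For each word, the new-node count is its length minus the longest prefix already in the trie:
  "uuhllzhuzhu" → 11 new (u, u, h, l, l, z, h, u, z, h, u)
  "zzuzuzzzlzz" → 11 new (z, z, u, z, u, z, z, z, l, z, z)
  "zzzlzz" → prefix "zz" already present; 4 new (z, l, z, z)
  "zzuzuzllzz" → prefix "zzuzuz" already present; 4 new (l, l, z, z)
  "zzluhh" → prefix "zz" already present; 4 new (l, u, h, h)
  "zzuzuzllz" → prefix "zzuzuzllz" already present; 0 new (none)
  "zzluzhhl" → prefix "zzlu" already present; 4 new (z, h, h, l)
  "zzzllzuhlzz" → prefix "zzzl" already present; 7 new (l, z, u, h, l, z, z)
  "zzzllzuhlu" → prefix "zzzllzuhl" already present; 1 new (u)
  "zzzllzuhu" → prefix "zzzllzuh" already present; 1 new (u)
  "zzzluuzuuz" → prefix "zzzl" already present; 6 new (u, u, z, u, u, z)
  "zzhzzzzzll" → prefix "zz" already present; 8 new (h, z, z, z, z, z, l, l)
  "zzzll" → prefix "zzzll" already present; 0 new (none)
  "zzllhzzlz" → prefix "zzl" already present; 6 new (l, h, z, z, l, z)
  "zzlluuzh" → prefix "zzll" already present; 4 new (u, u, z, h)
  "zzlh" → prefix "zzl" already present; 1 new (h)
  "zzzllhuh" → prefix "zzzll" already present; 3 new (h, u, h)
  "zzzlu" → prefix "zzzlu" already present; 0 new (none)
  "zzuzuhu" → prefix "zzuzu" already present; 2 new (h, u)
Total nodes = 11 + 11 + 4 + 4 + 4 + 0 + 4 + 7 + 1 + 1 + 6 + 8 + 0 + 6 + 4 + 1 + 3 + 0 + 2 = 77

77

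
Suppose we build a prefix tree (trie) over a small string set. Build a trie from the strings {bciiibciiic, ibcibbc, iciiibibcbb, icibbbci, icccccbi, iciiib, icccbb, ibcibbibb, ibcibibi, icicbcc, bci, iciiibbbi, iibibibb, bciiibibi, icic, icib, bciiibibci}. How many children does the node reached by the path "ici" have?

Walk "ici" from the root, arriving at one node.
Distinct next characters after "ici": b, c, i.
That node has 3 child edges.

3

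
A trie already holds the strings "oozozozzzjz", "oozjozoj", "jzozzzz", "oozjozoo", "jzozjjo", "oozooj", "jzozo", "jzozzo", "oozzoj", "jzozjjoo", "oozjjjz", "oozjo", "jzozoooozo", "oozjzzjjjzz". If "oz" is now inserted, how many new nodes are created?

1

The longest prefix of "oz" already in the trie is "o" (length 1).
So 2 − 1 = 1 new nodes.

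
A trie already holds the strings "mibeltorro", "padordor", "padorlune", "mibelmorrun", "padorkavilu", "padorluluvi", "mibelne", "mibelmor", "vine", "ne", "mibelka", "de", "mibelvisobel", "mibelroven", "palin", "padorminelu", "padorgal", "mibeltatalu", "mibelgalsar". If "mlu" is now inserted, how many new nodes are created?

"m" is already a path in the trie; the remaining "lu" must be added.
New nodes needed: |"mlu"| − 1 = 3 − 1 = 2.

2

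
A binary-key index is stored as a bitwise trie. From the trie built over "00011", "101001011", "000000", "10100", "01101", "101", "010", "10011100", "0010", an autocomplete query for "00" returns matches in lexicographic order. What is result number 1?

000000

Words with prefix "00", in lexicographic order: "000000", "00011", "0010"
Position 1: 000000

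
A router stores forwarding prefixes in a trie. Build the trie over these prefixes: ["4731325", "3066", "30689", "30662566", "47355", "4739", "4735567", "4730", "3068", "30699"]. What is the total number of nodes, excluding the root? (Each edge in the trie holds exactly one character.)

Trie structure (* marks end of a word):
(root)
├─ 3
│  └─ 0
│     └─ 6
│        ├─ 6 *
│        │  └─ 2
│        │     └─ 5
│        │        └─ 6
│        │           └─ 6 *
│        ├─ 8 *
│        │  └─ 9 *
│        └─ 9
│           └─ 9 *
└─ 4
   └─ 7
      └─ 3
         ├─ 0 *
         ├─ 1
         │  └─ 3
         │     └─ 2
         │        └─ 5 *
         ├─ 5
         │  └─ 5 *
         │     └─ 6
         │        └─ 7 *
         └─ 9 *
Counting every labelled node above: 25.

25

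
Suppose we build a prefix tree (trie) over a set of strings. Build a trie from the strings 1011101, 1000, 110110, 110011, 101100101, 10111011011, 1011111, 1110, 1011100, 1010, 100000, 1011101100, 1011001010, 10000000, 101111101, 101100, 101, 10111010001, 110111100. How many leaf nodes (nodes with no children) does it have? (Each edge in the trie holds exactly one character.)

A leaf is a node with no children — equivalently, the end of a word that is not a proper prefix of any other stored word.
Those words: "10000000", "1010", "1011001010", "1011100", "10111010001", "1011101100", "10111011011", "101111101", "110011", "110110", "110111100", "1110"
Leaf count: 12

12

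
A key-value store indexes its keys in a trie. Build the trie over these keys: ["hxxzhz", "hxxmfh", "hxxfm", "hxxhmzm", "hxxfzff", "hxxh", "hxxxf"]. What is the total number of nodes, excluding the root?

20

Insert word by word; a character creates a node only if that edge doesn't already exist:
  "hxxzhz" → 6 new (h, x, x, z, h, z)
  "hxxmfh" → prefix "hxx" already present; 3 new (m, f, h)
  "hxxfm" → prefix "hxx" already present; 2 new (f, m)
  "hxxhmzm" → prefix "hxx" already present; 4 new (h, m, z, m)
  "hxxfzff" → prefix "hxxf" already present; 3 new (z, f, f)
  "hxxh" → prefix "hxxh" already present; 0 new (none)
  "hxxxf" → prefix "hxx" already present; 2 new (x, f)
Total nodes = 6 + 3 + 2 + 4 + 3 + 0 + 2 = 20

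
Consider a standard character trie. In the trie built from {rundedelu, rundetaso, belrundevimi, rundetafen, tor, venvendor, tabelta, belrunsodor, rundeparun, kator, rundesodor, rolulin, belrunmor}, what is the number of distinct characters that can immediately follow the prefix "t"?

The children of the "t" node are the distinct next characters among strings starting with "t".
Distinct next characters after "t": a, o.
That node has 2 child edges.

2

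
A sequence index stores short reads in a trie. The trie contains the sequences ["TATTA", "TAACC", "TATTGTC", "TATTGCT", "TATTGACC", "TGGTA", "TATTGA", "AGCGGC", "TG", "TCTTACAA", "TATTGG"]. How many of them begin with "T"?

Traverse to the node for "T", then collect every word in that subtree.
Words under "T": TAACC, TATTA, TATTGA, TATTGACC, TATTGCT, TATTGG, TATTGTC, TCTTACAA, TG, TGGTA
Count: 10

10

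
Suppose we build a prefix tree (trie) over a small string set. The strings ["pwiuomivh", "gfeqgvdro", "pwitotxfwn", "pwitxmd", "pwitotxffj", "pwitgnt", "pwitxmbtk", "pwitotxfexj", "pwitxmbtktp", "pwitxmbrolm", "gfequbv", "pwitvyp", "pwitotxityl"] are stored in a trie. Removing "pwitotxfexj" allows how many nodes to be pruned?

A node on "pwitotxfexj"'s path can go only if nothing else ends at it or branches off below it.
The suffix "exj" (3 nodes) is used only by "pwitotxfexj"; the node for "pwitotxf" still has the child "w", so pruning stops there.
Nodes removed: 3

3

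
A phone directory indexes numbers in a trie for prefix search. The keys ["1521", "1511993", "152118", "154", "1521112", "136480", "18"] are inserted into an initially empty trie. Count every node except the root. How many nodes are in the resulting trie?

20

Trie structure (* marks end of a word):
(root)
└─ 1
   ├─ 3
   │  └─ 6
   │     └─ 4
   │        └─ 8
   │           └─ 0 *
   ├─ 5
   │  ├─ 1
   │  │  └─ 1
   │  │     └─ 9
   │  │        └─ 9
   │  │           └─ 3 *
   │  ├─ 2
   │  │  └─ 1 *
   │  │     └─ 1
   │  │        ├─ 1
   │  │        │  └─ 2 *
   │  │        └─ 8 *
   │  └─ 4 *
   └─ 8 *
Counting every labelled node above: 20.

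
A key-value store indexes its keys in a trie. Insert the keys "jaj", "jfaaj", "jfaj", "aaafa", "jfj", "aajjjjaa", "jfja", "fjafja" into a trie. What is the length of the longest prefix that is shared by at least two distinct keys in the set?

3

Look for the deepest trie node that still has at least two words in its subtree.
e.g. "jfaaj" and "jfaj" share the prefix "jfa" of length 3; no pair shares a longer one.
Longest shared-prefix length: 3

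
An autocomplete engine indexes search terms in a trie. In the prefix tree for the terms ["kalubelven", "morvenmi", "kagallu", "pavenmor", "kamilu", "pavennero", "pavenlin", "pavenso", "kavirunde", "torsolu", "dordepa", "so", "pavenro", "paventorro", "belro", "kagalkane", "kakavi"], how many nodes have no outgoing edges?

17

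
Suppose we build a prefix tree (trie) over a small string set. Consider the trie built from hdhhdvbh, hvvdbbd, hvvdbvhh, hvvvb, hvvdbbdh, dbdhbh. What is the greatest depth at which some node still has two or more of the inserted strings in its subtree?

Equivalently: take the maximum, over all pairs, of their longest common prefix length.
"hvvdbbd" and "hvvdbbdh" agree on "hvvdbbd" (7 characters) before diverging; nothing deeper is shared.
Longest shared-prefix length: 7

7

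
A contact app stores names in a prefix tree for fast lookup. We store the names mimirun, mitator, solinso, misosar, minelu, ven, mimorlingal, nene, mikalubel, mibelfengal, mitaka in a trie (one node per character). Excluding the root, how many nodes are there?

Count nodes per top-level branch (shared prefixes stored once):
  'm'-branch (mibelfengal, mikalubel, mimirun, mimorlingal, minelu, misosar, mitaka, mitator): 47 nodes
  'n'-branch (nene): 4 nodes
  's'-branch (solinso): 7 nodes
  'v'-branch (ven): 3 nodes
Sum: 61

61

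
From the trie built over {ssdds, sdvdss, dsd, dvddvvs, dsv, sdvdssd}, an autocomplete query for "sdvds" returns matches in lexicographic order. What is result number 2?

sdvdssd

Words with prefix "sdvds", in lexicographic order: "sdvdss", "sdvdssd"
The 2nd is sdvdssd.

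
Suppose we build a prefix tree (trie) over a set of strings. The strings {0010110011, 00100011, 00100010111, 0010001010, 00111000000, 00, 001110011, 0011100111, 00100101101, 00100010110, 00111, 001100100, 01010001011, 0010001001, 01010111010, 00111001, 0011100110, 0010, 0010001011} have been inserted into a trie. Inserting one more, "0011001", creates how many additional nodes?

Every character of "0011001" already lies on an existing path (it is a prefix of some stored word).
No new nodes are needed: 0.

0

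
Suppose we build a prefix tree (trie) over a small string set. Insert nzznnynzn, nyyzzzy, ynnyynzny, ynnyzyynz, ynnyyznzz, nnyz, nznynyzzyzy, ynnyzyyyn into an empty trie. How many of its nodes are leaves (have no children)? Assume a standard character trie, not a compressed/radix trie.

A leaf is a node with no children — equivalently, the end of a word that is not a proper prefix of any other stored word.
Those words: "nnyz", "nyyzzzy", "nznynyzzyzy", "nzznnynzn", "ynnyynzny", "ynnyyznzz", "ynnyzyynz", "ynnyzyyyn"
Leaf count: 8

8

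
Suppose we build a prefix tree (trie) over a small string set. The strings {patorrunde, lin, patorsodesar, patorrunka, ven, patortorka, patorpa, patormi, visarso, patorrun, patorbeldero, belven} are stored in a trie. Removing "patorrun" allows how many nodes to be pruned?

After clearing the end-marker at "patorrun", prune upward until reaching a node still needed by another word.
Every node on "patorrun" is still needed (e.g. by "patorrunde"), so nothing is freed.
Nodes removed: 0

0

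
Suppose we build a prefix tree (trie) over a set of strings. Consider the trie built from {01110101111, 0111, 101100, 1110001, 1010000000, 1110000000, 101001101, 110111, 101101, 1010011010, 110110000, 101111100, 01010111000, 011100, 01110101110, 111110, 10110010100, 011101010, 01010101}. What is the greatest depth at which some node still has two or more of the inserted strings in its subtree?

Equivalently: take the maximum, over all pairs, of their longest common prefix length.
"01110101110" and "01110101111" agree on "0111010111" (10 characters) before diverging; nothing deeper is shared.
Longest shared-prefix length: 10

10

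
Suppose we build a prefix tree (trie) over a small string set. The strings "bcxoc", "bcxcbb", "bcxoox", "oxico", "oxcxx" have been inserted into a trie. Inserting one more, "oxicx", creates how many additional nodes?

Walking "oxicx" from the root, the first 4 characters ("oxic") follow existing edges; "x" is the first miss.
So 5 − 4 = 1 new nodes.

1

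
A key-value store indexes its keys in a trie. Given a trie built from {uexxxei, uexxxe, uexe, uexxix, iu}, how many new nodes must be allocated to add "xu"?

2

Nothing in the trie begins with "x"; the whole of "xu" is new.
2 − 0 = 2 new nodes.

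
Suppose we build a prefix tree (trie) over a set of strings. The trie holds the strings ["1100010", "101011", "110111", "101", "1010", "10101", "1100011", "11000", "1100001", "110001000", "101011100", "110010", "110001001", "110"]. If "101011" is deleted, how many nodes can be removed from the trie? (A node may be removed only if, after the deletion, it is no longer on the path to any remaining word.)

Walk "101011" from the leaf back toward the root, removing each node that no remaining word uses.
Every node on "101011" is still needed (e.g. by "101011100"), so nothing is freed.
Nodes removed: 0

0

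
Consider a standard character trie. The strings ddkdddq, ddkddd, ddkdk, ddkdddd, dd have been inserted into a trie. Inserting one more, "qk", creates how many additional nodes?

2

No existing word starts with "q", so every character of "qk" needs a new node.
2 − 0 = 2 new nodes.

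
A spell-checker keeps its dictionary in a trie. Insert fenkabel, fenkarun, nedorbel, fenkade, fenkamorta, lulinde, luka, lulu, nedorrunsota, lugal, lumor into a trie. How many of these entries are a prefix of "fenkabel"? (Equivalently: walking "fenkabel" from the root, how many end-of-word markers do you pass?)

1

Traverse "fenkabel" character by character; count nodes along the way that are marked as word ends.
Prefixes of the query that are stored words: "fenkabel"
Count: 1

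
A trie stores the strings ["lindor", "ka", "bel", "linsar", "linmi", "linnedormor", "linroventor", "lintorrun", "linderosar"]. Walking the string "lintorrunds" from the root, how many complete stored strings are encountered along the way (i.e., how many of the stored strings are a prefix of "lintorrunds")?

1

Walk "lintorrunds" from the root; an end-of-word marker is hit whenever a stored word is a prefix of "lintorrunds".
Prefixes of the query that are stored words: "lintorrun"
Count: 1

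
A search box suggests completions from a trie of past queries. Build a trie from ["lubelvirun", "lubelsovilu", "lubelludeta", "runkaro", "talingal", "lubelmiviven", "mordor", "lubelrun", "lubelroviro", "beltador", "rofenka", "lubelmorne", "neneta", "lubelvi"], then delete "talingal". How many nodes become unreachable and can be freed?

After clearing the end-marker at "talingal", prune upward until reaching a node still needed by another word.
No other word shares any prefix with "talingal", so all 8 of its nodes go.
Nodes removed: 8

8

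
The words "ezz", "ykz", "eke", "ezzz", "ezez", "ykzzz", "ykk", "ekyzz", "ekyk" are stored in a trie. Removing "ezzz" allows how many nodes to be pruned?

1

A node on "ezzz"'s path can go only if nothing else ends at it or branches off below it.
The suffix "z" (1 node) is used only by "ezzz"; "ezz" is itself a stored word, so pruning stops there.
Nodes removed: 1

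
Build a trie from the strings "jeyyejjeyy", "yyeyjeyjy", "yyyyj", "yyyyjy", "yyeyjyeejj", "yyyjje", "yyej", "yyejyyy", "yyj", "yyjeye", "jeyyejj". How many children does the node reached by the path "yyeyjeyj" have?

The children of the "yyeyjeyj" node are the distinct next characters among strings starting with "yyeyjeyj".
Distinct next characters after "yyeyjeyj": y.
That node has 1 child edge.

1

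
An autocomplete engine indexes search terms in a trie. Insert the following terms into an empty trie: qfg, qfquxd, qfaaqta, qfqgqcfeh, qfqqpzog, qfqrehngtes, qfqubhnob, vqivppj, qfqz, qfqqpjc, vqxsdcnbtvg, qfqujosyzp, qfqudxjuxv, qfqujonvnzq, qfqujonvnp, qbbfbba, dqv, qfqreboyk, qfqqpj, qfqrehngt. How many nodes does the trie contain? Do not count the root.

Insert word by word; a character creates a node only if that edge doesn't already exist:
  "qfg" → 3 new (q, f, g)
  "qfquxd" → prefix "qf" already present; 4 new (q, u, x, d)
  "qfaaqta" → prefix "qf" already present; 5 new (a, a, q, t, a)
  "qfqgqcfeh" → prefix "qfq" already present; 6 new (g, q, c, f, e, h)
  "qfqqpzog" → prefix "qfq" already present; 5 new (q, p, z, o, g)
  "qfqrehngtes" → prefix "qfq" already present; 8 new (r, e, h, n, g, t, e, s)
  "qfqubhnob" → prefix "qfqu" already present; 5 new (b, h, n, o, b)
  "vqivppj" → 7 new (v, q, i, v, p, p, j)
  "qfqz" → prefix "qfq" already present; 1 new (z)
  "qfqqpjc" → prefix "qfqqp" already present; 2 new (j, c)
  "vqxsdcnbtvg" → prefix "vq" already present; 9 new (x, s, d, c, n, b, t, v, g)
  "qfqujosyzp" → prefix "qfqu" already present; 6 new (j, o, s, y, z, p)
  "qfqudxjuxv" → prefix "qfqu" already present; 6 new (d, x, j, u, x, v)
  "qfqujonvnzq" → prefix "qfqujo" already present; 5 new (n, v, n, z, q)
  "qfqujonvnp" → prefix "qfqujonvn" already present; 1 new (p)
  "qbbfbba" → prefix "q" already present; 6 new (b, b, f, b, b, a)
  "dqv" → 3 new (d, q, v)
  "qfqreboyk" → prefix "qfqre" already present; 4 new (b, o, y, k)
  "qfqqpj" → prefix "qfqqpj" already present; 0 new (none)
  "qfqrehngt" → prefix "qfqrehngt" already present; 0 new (none)
Total nodes = 3 + 4 + 5 + 6 + 5 + 8 + 5 + 7 + 1 + 2 + 9 + 6 + 6 + 5 + 1 + 6 + 3 + 4 + 0 + 0 = 86

86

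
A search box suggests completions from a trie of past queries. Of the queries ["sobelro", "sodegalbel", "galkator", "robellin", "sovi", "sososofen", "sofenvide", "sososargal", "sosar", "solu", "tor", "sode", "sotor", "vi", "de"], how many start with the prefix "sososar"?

Traverse to the node for "sososar", then collect every word in that subtree.
Words under "sososar": sososargal
Count: 1

1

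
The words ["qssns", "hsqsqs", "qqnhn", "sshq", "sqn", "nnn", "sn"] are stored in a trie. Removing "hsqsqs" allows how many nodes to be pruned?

A node on "hsqsqs"'s path can go only if nothing else ends at it or branches off below it.
No other word shares any prefix with "hsqsqs", so all 6 of its nodes go.
Nodes removed: 6

6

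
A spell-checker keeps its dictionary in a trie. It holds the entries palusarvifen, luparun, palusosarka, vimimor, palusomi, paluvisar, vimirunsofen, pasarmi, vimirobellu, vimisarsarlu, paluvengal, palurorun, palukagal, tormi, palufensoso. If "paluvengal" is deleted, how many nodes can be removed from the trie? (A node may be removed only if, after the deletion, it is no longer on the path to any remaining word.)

A node on "paluvengal"'s path can go only if nothing else ends at it or branches off below it.
The suffix "engal" (5 nodes) is used only by "paluvengal"; the node for "paluv" still has the child "i", so pruning stops there.
Nodes removed: 5

5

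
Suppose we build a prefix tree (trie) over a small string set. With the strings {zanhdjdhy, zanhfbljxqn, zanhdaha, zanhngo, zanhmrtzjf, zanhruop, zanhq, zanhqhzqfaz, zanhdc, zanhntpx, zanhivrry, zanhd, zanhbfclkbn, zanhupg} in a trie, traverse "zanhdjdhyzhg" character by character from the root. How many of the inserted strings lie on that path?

2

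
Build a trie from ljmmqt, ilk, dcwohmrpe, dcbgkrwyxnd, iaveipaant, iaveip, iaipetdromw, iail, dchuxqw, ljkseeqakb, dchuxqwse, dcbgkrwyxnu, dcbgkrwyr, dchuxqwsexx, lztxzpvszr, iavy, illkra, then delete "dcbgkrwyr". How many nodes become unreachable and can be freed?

1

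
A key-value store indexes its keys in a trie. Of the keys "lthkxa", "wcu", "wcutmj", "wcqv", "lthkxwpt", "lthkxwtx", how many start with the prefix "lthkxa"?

1

Filter for entries beginning with "lthkxa":
Words under "lthkxa": lthkxa
Count: 1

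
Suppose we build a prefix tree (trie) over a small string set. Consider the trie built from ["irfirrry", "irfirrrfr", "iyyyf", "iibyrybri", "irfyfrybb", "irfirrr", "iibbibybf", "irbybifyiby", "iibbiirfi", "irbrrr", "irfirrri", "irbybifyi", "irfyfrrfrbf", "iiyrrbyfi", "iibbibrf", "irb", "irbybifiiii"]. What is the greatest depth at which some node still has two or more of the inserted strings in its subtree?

9

Equivalently: take the maximum, over all pairs, of their longest common prefix length.
"irbybifyi" and "irbybifyiby" agree on "irbybifyi" (9 characters) before diverging; nothing deeper is shared.
Longest shared-prefix length: 9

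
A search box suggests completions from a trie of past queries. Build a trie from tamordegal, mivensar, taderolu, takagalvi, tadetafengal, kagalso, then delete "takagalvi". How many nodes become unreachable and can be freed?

7

After clearing the end-marker at "takagalvi", prune upward until reaching a node still needed by another word.
The suffix "kagalvi" (7 nodes) is used only by "takagalvi"; the node for "ta" still has the child "m", so pruning stops there.
Nodes removed: 7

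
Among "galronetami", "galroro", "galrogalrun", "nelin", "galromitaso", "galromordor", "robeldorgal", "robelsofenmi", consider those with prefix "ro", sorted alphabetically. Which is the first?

robeldorgal

Filter for "ro…" and sort: "robeldorgal", "robelsofenmi"
Position 1: robeldorgal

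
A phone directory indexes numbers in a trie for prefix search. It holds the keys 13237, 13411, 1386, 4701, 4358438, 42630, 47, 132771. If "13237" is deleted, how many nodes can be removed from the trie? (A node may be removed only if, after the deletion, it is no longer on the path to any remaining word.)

2

Walk "13237" from the leaf back toward the root, removing each node that no remaining word uses.
The suffix "37" (2 nodes) is used only by "13237"; the node for "132" still has the child "7", so pruning stops there.
Nodes removed: 2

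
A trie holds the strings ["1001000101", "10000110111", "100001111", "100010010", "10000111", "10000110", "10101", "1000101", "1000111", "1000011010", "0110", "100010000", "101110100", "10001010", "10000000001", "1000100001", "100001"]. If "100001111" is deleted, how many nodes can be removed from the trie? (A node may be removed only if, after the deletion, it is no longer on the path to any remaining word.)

1

Walk "100001111" from the leaf back toward the root, removing each node that no remaining word uses.
The suffix "1" (1 node) is used only by "100001111"; "10000111" is itself a stored word, so pruning stops there.
Nodes removed: 1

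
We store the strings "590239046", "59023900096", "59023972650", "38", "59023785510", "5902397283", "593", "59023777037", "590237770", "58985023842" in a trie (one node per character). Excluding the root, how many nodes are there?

44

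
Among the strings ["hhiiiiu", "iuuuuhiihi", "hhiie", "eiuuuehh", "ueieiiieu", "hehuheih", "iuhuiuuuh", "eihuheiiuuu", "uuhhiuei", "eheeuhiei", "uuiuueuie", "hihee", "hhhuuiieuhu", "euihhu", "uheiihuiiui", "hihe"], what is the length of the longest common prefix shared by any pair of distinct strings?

Look for the deepest trie node that still has at least two words in its subtree.
e.g. "hhiie" and "hhiiiiu" share the prefix "hhii" of length 4; no pair shares a longer one.
Longest shared-prefix length: 4

4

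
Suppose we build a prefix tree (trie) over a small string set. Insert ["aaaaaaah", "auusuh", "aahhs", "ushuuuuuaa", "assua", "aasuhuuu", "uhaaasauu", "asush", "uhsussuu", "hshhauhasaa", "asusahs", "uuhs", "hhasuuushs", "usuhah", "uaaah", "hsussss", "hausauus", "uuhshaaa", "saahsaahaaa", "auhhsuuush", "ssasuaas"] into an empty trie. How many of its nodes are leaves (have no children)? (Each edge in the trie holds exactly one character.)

Leaves are exactly the stored words that no other stored word extends.
Those words: "aaaaaaah", "aahhs", "aasuhuuu", "assua", "asusahs", "asush", "auhhsuuush", "auusuh", "hausauus", "hhasuuushs", "hshhauhasaa", "hsussss", "saahsaahaaa", "ssasuaas", "uaaah", "uhaaasauu", "uhsussuu", "ushuuuuuaa", "usuhah", "uuhshaaa"
Leaf count: 20

20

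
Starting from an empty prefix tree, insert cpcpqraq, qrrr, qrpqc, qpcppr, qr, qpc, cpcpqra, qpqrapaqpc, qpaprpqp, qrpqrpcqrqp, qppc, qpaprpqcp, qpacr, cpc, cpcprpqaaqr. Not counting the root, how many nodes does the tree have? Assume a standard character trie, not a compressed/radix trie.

54

Trace insertions, counting only characters that open a new branch:
  "cpcpqraq" → 8 new (c, p, c, p, q, r, a, q)
  "qrrr" → 4 new (q, r, r, r)
  "qrpqc" → prefix "qr" already present; 3 new (p, q, c)
  "qpcppr" → prefix "q" already present; 5 new (p, c, p, p, r)
  "qr" → prefix "qr" already present; 0 new (none)
  "qpc" → prefix "qpc" already present; 0 new (none)
  "cpcpqra" → prefix "cpcpqra" already present; 0 new (none)
  "qpqrapaqpc" → prefix "qp" already present; 8 new (q, r, a, p, a, q, p, c)
  "qpaprpqp" → prefix "qp" already present; 6 new (a, p, r, p, q, p)
  "qrpqrpcqrqp" → prefix "qrpq" already present; 7 new (r, p, c, q, r, q, p)
  "qppc" → prefix "qp" already present; 2 new (p, c)
  "qpaprpqcp" → prefix "qpaprpq" already present; 2 new (c, p)
  "qpacr" → prefix "qpa" already present; 2 new (c, r)
  "cpc" → prefix "cpc" already present; 0 new (none)
  "cpcprpqaaqr" → prefix "cpcp" already present; 7 new (r, p, q, a, a, q, r)
Total nodes = 8 + 4 + 3 + 5 + 0 + 0 + 0 + 8 + 6 + 7 + 2 + 2 + 2 + 0 + 7 = 54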